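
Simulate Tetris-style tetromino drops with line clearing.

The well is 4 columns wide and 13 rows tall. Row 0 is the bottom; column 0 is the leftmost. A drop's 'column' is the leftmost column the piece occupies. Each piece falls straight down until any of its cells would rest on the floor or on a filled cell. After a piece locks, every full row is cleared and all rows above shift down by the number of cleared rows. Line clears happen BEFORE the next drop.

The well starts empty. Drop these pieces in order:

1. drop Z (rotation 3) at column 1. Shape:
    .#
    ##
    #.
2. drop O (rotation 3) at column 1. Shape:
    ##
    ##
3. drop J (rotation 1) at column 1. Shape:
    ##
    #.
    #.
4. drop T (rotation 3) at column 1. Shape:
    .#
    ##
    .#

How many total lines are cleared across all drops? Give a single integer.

Answer: 0

Derivation:
Drop 1: Z rot3 at col 1 lands with bottom-row=0; cleared 0 line(s) (total 0); column heights now [0 2 3 0], max=3
Drop 2: O rot3 at col 1 lands with bottom-row=3; cleared 0 line(s) (total 0); column heights now [0 5 5 0], max=5
Drop 3: J rot1 at col 1 lands with bottom-row=5; cleared 0 line(s) (total 0); column heights now [0 8 8 0], max=8
Drop 4: T rot3 at col 1 lands with bottom-row=8; cleared 0 line(s) (total 0); column heights now [0 10 11 0], max=11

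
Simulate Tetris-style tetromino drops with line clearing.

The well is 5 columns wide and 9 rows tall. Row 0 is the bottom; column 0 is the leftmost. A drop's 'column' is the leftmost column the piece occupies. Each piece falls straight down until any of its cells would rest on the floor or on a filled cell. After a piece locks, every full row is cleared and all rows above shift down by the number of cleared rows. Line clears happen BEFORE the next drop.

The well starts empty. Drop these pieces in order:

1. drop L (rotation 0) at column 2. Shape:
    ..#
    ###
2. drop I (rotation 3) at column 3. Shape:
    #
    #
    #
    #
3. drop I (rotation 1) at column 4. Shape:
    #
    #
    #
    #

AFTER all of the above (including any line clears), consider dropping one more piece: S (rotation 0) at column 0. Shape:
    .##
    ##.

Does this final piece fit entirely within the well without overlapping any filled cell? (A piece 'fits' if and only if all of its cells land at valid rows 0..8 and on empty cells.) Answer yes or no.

Answer: yes

Derivation:
Drop 1: L rot0 at col 2 lands with bottom-row=0; cleared 0 line(s) (total 0); column heights now [0 0 1 1 2], max=2
Drop 2: I rot3 at col 3 lands with bottom-row=1; cleared 0 line(s) (total 0); column heights now [0 0 1 5 2], max=5
Drop 3: I rot1 at col 4 lands with bottom-row=2; cleared 0 line(s) (total 0); column heights now [0 0 1 5 6], max=6
Test piece S rot0 at col 0 (width 3): heights before test = [0 0 1 5 6]; fits = True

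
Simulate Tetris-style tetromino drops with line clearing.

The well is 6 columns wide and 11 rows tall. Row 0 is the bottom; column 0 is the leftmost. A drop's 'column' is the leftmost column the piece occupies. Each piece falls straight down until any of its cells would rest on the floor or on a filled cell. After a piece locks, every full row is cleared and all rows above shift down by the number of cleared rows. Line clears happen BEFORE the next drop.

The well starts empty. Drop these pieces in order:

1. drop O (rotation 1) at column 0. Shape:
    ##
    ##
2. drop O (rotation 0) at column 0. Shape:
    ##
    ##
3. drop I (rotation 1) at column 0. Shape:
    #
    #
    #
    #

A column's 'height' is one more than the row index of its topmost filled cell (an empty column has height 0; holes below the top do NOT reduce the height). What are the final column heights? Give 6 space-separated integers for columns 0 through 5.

Answer: 8 4 0 0 0 0

Derivation:
Drop 1: O rot1 at col 0 lands with bottom-row=0; cleared 0 line(s) (total 0); column heights now [2 2 0 0 0 0], max=2
Drop 2: O rot0 at col 0 lands with bottom-row=2; cleared 0 line(s) (total 0); column heights now [4 4 0 0 0 0], max=4
Drop 3: I rot1 at col 0 lands with bottom-row=4; cleared 0 line(s) (total 0); column heights now [8 4 0 0 0 0], max=8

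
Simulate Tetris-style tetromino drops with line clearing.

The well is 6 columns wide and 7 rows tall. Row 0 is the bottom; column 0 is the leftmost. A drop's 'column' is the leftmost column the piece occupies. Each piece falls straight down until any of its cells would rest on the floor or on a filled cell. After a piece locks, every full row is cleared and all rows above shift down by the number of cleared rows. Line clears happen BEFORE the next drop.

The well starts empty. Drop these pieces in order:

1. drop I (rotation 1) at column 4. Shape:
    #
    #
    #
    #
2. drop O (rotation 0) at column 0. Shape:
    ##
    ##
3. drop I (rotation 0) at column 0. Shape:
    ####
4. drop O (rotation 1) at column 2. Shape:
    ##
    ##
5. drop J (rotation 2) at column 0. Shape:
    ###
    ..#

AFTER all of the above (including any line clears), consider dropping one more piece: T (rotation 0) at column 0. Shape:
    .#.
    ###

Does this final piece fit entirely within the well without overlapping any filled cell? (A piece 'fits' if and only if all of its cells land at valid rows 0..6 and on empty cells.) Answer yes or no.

Answer: no

Derivation:
Drop 1: I rot1 at col 4 lands with bottom-row=0; cleared 0 line(s) (total 0); column heights now [0 0 0 0 4 0], max=4
Drop 2: O rot0 at col 0 lands with bottom-row=0; cleared 0 line(s) (total 0); column heights now [2 2 0 0 4 0], max=4
Drop 3: I rot0 at col 0 lands with bottom-row=2; cleared 0 line(s) (total 0); column heights now [3 3 3 3 4 0], max=4
Drop 4: O rot1 at col 2 lands with bottom-row=3; cleared 0 line(s) (total 0); column heights now [3 3 5 5 4 0], max=5
Drop 5: J rot2 at col 0 lands with bottom-row=5; cleared 0 line(s) (total 0); column heights now [7 7 7 5 4 0], max=7
Test piece T rot0 at col 0 (width 3): heights before test = [7 7 7 5 4 0]; fits = False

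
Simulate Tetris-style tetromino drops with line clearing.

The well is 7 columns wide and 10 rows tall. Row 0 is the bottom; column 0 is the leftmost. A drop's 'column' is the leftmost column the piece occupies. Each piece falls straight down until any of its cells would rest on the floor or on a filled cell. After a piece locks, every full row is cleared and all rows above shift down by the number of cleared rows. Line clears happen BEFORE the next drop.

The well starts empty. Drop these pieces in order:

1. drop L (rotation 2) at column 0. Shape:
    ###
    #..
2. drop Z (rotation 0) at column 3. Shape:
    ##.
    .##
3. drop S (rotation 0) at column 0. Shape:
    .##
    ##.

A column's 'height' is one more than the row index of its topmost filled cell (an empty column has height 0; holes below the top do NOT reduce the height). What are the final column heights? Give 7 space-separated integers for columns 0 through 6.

Answer: 3 4 4 2 2 1 0

Derivation:
Drop 1: L rot2 at col 0 lands with bottom-row=0; cleared 0 line(s) (total 0); column heights now [2 2 2 0 0 0 0], max=2
Drop 2: Z rot0 at col 3 lands with bottom-row=0; cleared 0 line(s) (total 0); column heights now [2 2 2 2 2 1 0], max=2
Drop 3: S rot0 at col 0 lands with bottom-row=2; cleared 0 line(s) (total 0); column heights now [3 4 4 2 2 1 0], max=4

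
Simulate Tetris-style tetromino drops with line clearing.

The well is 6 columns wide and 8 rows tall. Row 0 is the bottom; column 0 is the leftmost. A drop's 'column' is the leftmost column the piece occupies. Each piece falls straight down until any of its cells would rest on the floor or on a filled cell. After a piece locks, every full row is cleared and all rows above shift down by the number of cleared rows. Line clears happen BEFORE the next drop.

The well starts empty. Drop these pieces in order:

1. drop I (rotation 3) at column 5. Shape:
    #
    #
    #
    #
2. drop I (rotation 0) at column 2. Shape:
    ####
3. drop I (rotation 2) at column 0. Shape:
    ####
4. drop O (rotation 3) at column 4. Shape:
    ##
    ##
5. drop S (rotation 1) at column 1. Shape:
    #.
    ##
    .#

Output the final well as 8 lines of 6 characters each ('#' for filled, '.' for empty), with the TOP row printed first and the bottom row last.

Drop 1: I rot3 at col 5 lands with bottom-row=0; cleared 0 line(s) (total 0); column heights now [0 0 0 0 0 4], max=4
Drop 2: I rot0 at col 2 lands with bottom-row=4; cleared 0 line(s) (total 0); column heights now [0 0 5 5 5 5], max=5
Drop 3: I rot2 at col 0 lands with bottom-row=5; cleared 0 line(s) (total 0); column heights now [6 6 6 6 5 5], max=6
Drop 4: O rot3 at col 4 lands with bottom-row=5; cleared 1 line(s) (total 1); column heights now [0 0 5 5 6 6], max=6
Drop 5: S rot1 at col 1 lands with bottom-row=5; cleared 0 line(s) (total 1); column heights now [0 8 7 5 6 6], max=8

Answer: .#....
.##...
..#.##
..####
.....#
.....#
.....#
.....#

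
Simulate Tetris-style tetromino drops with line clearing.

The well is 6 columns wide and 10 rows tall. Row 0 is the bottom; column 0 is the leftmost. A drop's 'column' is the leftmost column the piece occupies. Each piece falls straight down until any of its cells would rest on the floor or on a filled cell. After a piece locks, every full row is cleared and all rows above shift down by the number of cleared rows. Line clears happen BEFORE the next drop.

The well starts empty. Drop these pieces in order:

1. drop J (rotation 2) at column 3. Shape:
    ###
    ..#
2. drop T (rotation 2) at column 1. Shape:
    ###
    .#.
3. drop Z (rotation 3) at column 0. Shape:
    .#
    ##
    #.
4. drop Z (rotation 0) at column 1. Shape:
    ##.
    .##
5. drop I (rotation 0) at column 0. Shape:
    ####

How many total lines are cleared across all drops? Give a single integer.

Answer: 0

Derivation:
Drop 1: J rot2 at col 3 lands with bottom-row=0; cleared 0 line(s) (total 0); column heights now [0 0 0 2 2 2], max=2
Drop 2: T rot2 at col 1 lands with bottom-row=1; cleared 0 line(s) (total 0); column heights now [0 3 3 3 2 2], max=3
Drop 3: Z rot3 at col 0 lands with bottom-row=2; cleared 0 line(s) (total 0); column heights now [4 5 3 3 2 2], max=5
Drop 4: Z rot0 at col 1 lands with bottom-row=4; cleared 0 line(s) (total 0); column heights now [4 6 6 5 2 2], max=6
Drop 5: I rot0 at col 0 lands with bottom-row=6; cleared 0 line(s) (total 0); column heights now [7 7 7 7 2 2], max=7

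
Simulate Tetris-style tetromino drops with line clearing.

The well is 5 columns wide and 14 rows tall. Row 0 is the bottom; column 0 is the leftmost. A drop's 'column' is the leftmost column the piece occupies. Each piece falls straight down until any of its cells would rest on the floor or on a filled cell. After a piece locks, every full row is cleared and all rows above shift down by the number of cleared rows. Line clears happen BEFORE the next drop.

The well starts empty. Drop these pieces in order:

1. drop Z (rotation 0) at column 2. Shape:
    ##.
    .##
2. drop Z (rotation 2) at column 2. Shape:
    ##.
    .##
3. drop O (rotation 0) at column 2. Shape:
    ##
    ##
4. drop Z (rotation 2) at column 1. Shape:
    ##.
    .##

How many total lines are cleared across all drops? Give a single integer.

Drop 1: Z rot0 at col 2 lands with bottom-row=0; cleared 0 line(s) (total 0); column heights now [0 0 2 2 1], max=2
Drop 2: Z rot2 at col 2 lands with bottom-row=2; cleared 0 line(s) (total 0); column heights now [0 0 4 4 3], max=4
Drop 3: O rot0 at col 2 lands with bottom-row=4; cleared 0 line(s) (total 0); column heights now [0 0 6 6 3], max=6
Drop 4: Z rot2 at col 1 lands with bottom-row=6; cleared 0 line(s) (total 0); column heights now [0 8 8 7 3], max=8

Answer: 0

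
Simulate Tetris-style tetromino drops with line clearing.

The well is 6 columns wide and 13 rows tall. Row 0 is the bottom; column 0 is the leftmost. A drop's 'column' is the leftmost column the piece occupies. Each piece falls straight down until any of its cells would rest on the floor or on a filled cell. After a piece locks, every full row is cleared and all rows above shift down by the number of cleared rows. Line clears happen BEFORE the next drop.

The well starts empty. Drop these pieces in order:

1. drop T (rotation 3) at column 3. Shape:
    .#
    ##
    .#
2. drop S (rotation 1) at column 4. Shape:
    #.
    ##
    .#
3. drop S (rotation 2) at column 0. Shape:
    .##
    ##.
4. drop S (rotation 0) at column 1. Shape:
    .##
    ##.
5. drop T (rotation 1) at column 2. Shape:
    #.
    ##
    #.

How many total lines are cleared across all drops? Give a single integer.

Answer: 0

Derivation:
Drop 1: T rot3 at col 3 lands with bottom-row=0; cleared 0 line(s) (total 0); column heights now [0 0 0 2 3 0], max=3
Drop 2: S rot1 at col 4 lands with bottom-row=2; cleared 0 line(s) (total 0); column heights now [0 0 0 2 5 4], max=5
Drop 3: S rot2 at col 0 lands with bottom-row=0; cleared 0 line(s) (total 0); column heights now [1 2 2 2 5 4], max=5
Drop 4: S rot0 at col 1 lands with bottom-row=2; cleared 0 line(s) (total 0); column heights now [1 3 4 4 5 4], max=5
Drop 5: T rot1 at col 2 lands with bottom-row=4; cleared 0 line(s) (total 0); column heights now [1 3 7 6 5 4], max=7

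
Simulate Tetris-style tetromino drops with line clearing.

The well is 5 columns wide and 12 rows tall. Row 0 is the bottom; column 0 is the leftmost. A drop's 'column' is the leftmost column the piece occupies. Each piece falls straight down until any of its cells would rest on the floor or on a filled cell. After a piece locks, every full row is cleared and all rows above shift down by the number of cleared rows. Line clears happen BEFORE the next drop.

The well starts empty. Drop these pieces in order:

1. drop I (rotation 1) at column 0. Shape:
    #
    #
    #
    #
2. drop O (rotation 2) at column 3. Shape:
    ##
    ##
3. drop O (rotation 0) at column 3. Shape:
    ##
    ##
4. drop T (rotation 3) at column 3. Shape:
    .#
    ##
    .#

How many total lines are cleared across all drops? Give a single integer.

Answer: 0

Derivation:
Drop 1: I rot1 at col 0 lands with bottom-row=0; cleared 0 line(s) (total 0); column heights now [4 0 0 0 0], max=4
Drop 2: O rot2 at col 3 lands with bottom-row=0; cleared 0 line(s) (total 0); column heights now [4 0 0 2 2], max=4
Drop 3: O rot0 at col 3 lands with bottom-row=2; cleared 0 line(s) (total 0); column heights now [4 0 0 4 4], max=4
Drop 4: T rot3 at col 3 lands with bottom-row=4; cleared 0 line(s) (total 0); column heights now [4 0 0 6 7], max=7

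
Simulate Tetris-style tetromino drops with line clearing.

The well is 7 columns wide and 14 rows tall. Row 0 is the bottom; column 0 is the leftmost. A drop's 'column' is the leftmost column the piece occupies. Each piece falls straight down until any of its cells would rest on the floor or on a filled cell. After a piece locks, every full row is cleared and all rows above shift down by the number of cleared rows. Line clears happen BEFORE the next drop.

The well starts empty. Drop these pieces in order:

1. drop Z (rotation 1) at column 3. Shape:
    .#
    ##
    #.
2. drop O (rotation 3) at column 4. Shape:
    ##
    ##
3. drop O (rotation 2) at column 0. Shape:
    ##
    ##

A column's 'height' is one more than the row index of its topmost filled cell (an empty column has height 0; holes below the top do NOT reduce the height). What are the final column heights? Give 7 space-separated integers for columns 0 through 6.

Drop 1: Z rot1 at col 3 lands with bottom-row=0; cleared 0 line(s) (total 0); column heights now [0 0 0 2 3 0 0], max=3
Drop 2: O rot3 at col 4 lands with bottom-row=3; cleared 0 line(s) (total 0); column heights now [0 0 0 2 5 5 0], max=5
Drop 3: O rot2 at col 0 lands with bottom-row=0; cleared 0 line(s) (total 0); column heights now [2 2 0 2 5 5 0], max=5

Answer: 2 2 0 2 5 5 0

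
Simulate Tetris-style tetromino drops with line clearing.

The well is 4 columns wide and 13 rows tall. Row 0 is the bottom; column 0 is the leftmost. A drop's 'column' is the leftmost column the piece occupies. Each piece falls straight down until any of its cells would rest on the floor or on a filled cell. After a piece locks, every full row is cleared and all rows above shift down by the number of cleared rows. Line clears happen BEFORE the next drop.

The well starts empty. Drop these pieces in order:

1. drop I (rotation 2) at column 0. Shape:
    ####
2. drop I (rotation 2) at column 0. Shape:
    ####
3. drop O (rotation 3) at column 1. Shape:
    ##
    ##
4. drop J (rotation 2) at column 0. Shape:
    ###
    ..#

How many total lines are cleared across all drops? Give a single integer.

Answer: 2

Derivation:
Drop 1: I rot2 at col 0 lands with bottom-row=0; cleared 1 line(s) (total 1); column heights now [0 0 0 0], max=0
Drop 2: I rot2 at col 0 lands with bottom-row=0; cleared 1 line(s) (total 2); column heights now [0 0 0 0], max=0
Drop 3: O rot3 at col 1 lands with bottom-row=0; cleared 0 line(s) (total 2); column heights now [0 2 2 0], max=2
Drop 4: J rot2 at col 0 lands with bottom-row=2; cleared 0 line(s) (total 2); column heights now [4 4 4 0], max=4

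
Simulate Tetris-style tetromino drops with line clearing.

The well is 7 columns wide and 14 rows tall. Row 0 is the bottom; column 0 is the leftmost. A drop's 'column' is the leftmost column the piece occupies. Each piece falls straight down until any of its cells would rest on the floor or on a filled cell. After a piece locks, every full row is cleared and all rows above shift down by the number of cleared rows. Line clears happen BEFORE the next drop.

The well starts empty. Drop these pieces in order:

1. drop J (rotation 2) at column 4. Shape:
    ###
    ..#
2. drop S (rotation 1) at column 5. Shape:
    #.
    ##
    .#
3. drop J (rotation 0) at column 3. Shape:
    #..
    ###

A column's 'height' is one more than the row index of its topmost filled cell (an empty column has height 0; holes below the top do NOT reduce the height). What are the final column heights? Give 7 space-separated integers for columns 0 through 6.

Drop 1: J rot2 at col 4 lands with bottom-row=0; cleared 0 line(s) (total 0); column heights now [0 0 0 0 2 2 2], max=2
Drop 2: S rot1 at col 5 lands with bottom-row=2; cleared 0 line(s) (total 0); column heights now [0 0 0 0 2 5 4], max=5
Drop 3: J rot0 at col 3 lands with bottom-row=5; cleared 0 line(s) (total 0); column heights now [0 0 0 7 6 6 4], max=7

Answer: 0 0 0 7 6 6 4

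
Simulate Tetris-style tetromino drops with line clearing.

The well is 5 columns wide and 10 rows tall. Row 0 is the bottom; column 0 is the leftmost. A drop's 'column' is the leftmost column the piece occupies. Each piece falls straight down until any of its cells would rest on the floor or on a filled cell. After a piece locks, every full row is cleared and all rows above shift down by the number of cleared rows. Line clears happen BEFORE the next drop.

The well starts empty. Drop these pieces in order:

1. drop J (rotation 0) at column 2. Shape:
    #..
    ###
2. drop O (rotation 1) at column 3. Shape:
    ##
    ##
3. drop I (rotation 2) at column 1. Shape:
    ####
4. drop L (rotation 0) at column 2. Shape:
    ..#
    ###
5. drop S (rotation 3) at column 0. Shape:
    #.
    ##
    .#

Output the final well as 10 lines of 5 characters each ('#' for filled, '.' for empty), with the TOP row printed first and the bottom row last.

Answer: .....
.....
.....
#....
##..#
.####
.####
...##
..###
..###

Derivation:
Drop 1: J rot0 at col 2 lands with bottom-row=0; cleared 0 line(s) (total 0); column heights now [0 0 2 1 1], max=2
Drop 2: O rot1 at col 3 lands with bottom-row=1; cleared 0 line(s) (total 0); column heights now [0 0 2 3 3], max=3
Drop 3: I rot2 at col 1 lands with bottom-row=3; cleared 0 line(s) (total 0); column heights now [0 4 4 4 4], max=4
Drop 4: L rot0 at col 2 lands with bottom-row=4; cleared 0 line(s) (total 0); column heights now [0 4 5 5 6], max=6
Drop 5: S rot3 at col 0 lands with bottom-row=4; cleared 0 line(s) (total 0); column heights now [7 6 5 5 6], max=7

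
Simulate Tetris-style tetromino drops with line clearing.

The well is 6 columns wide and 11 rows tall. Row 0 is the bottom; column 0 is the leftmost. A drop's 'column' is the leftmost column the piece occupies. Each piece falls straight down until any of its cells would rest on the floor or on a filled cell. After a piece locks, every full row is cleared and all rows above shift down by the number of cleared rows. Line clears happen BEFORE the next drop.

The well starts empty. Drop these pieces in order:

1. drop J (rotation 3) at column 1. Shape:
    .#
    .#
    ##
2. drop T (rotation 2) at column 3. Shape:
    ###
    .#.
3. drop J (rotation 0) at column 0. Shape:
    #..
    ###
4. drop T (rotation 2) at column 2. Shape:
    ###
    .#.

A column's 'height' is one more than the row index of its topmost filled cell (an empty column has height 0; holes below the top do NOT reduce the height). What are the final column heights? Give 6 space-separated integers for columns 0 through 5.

Answer: 5 4 5 5 5 2

Derivation:
Drop 1: J rot3 at col 1 lands with bottom-row=0; cleared 0 line(s) (total 0); column heights now [0 1 3 0 0 0], max=3
Drop 2: T rot2 at col 3 lands with bottom-row=0; cleared 0 line(s) (total 0); column heights now [0 1 3 2 2 2], max=3
Drop 3: J rot0 at col 0 lands with bottom-row=3; cleared 0 line(s) (total 0); column heights now [5 4 4 2 2 2], max=5
Drop 4: T rot2 at col 2 lands with bottom-row=3; cleared 0 line(s) (total 0); column heights now [5 4 5 5 5 2], max=5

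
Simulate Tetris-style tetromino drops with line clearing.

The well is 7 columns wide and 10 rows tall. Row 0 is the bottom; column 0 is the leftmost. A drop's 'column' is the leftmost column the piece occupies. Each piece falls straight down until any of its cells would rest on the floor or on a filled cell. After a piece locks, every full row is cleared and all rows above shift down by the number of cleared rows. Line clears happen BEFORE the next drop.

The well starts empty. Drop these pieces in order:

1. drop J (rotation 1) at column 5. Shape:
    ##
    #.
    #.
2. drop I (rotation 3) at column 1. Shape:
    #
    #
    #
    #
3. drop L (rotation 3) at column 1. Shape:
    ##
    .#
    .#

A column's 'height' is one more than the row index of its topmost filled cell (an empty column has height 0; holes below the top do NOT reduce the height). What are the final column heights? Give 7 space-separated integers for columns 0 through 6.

Answer: 0 5 5 0 0 3 3

Derivation:
Drop 1: J rot1 at col 5 lands with bottom-row=0; cleared 0 line(s) (total 0); column heights now [0 0 0 0 0 3 3], max=3
Drop 2: I rot3 at col 1 lands with bottom-row=0; cleared 0 line(s) (total 0); column heights now [0 4 0 0 0 3 3], max=4
Drop 3: L rot3 at col 1 lands with bottom-row=2; cleared 0 line(s) (total 0); column heights now [0 5 5 0 0 3 3], max=5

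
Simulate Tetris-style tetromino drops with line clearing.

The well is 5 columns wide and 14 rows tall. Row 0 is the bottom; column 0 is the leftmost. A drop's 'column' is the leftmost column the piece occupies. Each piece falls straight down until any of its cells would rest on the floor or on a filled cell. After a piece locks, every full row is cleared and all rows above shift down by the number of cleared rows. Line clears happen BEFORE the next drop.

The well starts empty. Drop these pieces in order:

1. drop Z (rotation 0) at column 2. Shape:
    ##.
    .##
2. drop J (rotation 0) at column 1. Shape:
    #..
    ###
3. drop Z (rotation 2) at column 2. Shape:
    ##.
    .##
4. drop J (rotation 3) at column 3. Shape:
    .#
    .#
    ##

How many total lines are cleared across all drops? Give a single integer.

Answer: 0

Derivation:
Drop 1: Z rot0 at col 2 lands with bottom-row=0; cleared 0 line(s) (total 0); column heights now [0 0 2 2 1], max=2
Drop 2: J rot0 at col 1 lands with bottom-row=2; cleared 0 line(s) (total 0); column heights now [0 4 3 3 1], max=4
Drop 3: Z rot2 at col 2 lands with bottom-row=3; cleared 0 line(s) (total 0); column heights now [0 4 5 5 4], max=5
Drop 4: J rot3 at col 3 lands with bottom-row=5; cleared 0 line(s) (total 0); column heights now [0 4 5 6 8], max=8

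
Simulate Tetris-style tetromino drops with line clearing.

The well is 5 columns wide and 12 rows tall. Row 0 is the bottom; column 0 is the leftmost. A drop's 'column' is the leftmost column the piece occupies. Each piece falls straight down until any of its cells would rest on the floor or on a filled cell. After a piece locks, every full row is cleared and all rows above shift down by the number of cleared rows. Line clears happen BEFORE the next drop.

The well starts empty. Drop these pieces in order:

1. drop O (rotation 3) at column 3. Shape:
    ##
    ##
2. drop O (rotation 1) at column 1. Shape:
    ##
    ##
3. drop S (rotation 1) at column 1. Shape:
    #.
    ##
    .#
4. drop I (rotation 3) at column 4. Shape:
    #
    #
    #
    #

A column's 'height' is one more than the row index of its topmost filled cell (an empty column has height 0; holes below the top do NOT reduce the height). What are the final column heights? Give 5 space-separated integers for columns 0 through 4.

Answer: 0 5 4 2 6

Derivation:
Drop 1: O rot3 at col 3 lands with bottom-row=0; cleared 0 line(s) (total 0); column heights now [0 0 0 2 2], max=2
Drop 2: O rot1 at col 1 lands with bottom-row=0; cleared 0 line(s) (total 0); column heights now [0 2 2 2 2], max=2
Drop 3: S rot1 at col 1 lands with bottom-row=2; cleared 0 line(s) (total 0); column heights now [0 5 4 2 2], max=5
Drop 4: I rot3 at col 4 lands with bottom-row=2; cleared 0 line(s) (total 0); column heights now [0 5 4 2 6], max=6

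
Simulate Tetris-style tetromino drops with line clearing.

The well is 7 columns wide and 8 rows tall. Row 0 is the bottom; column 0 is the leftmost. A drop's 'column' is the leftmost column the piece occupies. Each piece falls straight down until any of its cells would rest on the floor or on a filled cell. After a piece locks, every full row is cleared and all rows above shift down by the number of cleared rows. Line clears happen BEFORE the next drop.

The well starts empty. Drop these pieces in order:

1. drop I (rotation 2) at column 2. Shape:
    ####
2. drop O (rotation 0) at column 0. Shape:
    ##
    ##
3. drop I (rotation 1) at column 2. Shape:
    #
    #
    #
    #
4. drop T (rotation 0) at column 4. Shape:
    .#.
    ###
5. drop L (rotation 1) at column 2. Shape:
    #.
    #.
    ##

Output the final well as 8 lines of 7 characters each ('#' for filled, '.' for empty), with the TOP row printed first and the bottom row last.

Drop 1: I rot2 at col 2 lands with bottom-row=0; cleared 0 line(s) (total 0); column heights now [0 0 1 1 1 1 0], max=1
Drop 2: O rot0 at col 0 lands with bottom-row=0; cleared 0 line(s) (total 0); column heights now [2 2 1 1 1 1 0], max=2
Drop 3: I rot1 at col 2 lands with bottom-row=1; cleared 0 line(s) (total 0); column heights now [2 2 5 1 1 1 0], max=5
Drop 4: T rot0 at col 4 lands with bottom-row=1; cleared 0 line(s) (total 0); column heights now [2 2 5 1 2 3 2], max=5
Drop 5: L rot1 at col 2 lands with bottom-row=5; cleared 0 line(s) (total 0); column heights now [2 2 8 6 2 3 2], max=8

Answer: ..#....
..#....
..##...
..#....
..#....
..#..#.
###.###
######.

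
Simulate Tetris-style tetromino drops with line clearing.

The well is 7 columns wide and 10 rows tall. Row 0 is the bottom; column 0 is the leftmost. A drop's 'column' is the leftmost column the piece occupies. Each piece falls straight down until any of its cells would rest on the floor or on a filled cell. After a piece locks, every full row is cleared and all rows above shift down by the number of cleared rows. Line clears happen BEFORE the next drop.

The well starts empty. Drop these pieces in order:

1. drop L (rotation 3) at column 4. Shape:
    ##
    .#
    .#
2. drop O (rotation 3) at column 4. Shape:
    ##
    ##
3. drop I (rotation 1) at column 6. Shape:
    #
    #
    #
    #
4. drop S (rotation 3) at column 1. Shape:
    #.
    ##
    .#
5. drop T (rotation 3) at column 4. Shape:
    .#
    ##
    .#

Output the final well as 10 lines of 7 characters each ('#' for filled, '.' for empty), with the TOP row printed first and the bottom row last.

Drop 1: L rot3 at col 4 lands with bottom-row=0; cleared 0 line(s) (total 0); column heights now [0 0 0 0 3 3 0], max=3
Drop 2: O rot3 at col 4 lands with bottom-row=3; cleared 0 line(s) (total 0); column heights now [0 0 0 0 5 5 0], max=5
Drop 3: I rot1 at col 6 lands with bottom-row=0; cleared 0 line(s) (total 0); column heights now [0 0 0 0 5 5 4], max=5
Drop 4: S rot3 at col 1 lands with bottom-row=0; cleared 0 line(s) (total 0); column heights now [0 3 2 0 5 5 4], max=5
Drop 5: T rot3 at col 4 lands with bottom-row=5; cleared 0 line(s) (total 0); column heights now [0 3 2 0 7 8 4], max=8

Answer: .......
.......
.....#.
....##.
.....#.
....##.
....###
.#..###
.##..##
..#..##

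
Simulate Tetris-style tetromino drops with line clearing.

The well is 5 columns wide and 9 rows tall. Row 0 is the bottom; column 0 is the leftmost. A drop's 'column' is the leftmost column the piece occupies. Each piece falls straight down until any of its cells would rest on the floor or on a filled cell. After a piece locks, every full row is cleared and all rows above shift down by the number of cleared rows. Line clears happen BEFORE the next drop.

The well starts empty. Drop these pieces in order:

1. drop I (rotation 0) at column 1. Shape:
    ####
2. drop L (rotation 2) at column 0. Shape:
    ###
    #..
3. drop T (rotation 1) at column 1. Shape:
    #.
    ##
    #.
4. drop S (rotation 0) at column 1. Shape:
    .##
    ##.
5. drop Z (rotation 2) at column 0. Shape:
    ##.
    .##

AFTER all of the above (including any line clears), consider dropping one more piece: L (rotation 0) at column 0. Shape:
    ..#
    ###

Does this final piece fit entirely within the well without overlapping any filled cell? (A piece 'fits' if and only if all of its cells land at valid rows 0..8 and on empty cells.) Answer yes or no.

Drop 1: I rot0 at col 1 lands with bottom-row=0; cleared 0 line(s) (total 0); column heights now [0 1 1 1 1], max=1
Drop 2: L rot2 at col 0 lands with bottom-row=0; cleared 1 line(s) (total 1); column heights now [1 1 1 0 0], max=1
Drop 3: T rot1 at col 1 lands with bottom-row=1; cleared 0 line(s) (total 1); column heights now [1 4 3 0 0], max=4
Drop 4: S rot0 at col 1 lands with bottom-row=4; cleared 0 line(s) (total 1); column heights now [1 5 6 6 0], max=6
Drop 5: Z rot2 at col 0 lands with bottom-row=6; cleared 0 line(s) (total 1); column heights now [8 8 7 6 0], max=8
Test piece L rot0 at col 0 (width 3): heights before test = [8 8 7 6 0]; fits = False

Answer: no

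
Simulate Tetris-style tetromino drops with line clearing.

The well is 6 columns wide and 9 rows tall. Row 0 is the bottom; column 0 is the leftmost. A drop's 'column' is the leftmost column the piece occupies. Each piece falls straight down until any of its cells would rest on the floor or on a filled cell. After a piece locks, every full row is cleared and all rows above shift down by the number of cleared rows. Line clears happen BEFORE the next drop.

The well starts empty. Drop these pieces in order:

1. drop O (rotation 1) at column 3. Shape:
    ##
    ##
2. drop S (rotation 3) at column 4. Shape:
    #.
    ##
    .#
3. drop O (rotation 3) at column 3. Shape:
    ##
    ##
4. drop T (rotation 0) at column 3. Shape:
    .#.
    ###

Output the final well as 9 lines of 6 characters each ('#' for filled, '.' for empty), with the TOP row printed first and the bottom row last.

Drop 1: O rot1 at col 3 lands with bottom-row=0; cleared 0 line(s) (total 0); column heights now [0 0 0 2 2 0], max=2
Drop 2: S rot3 at col 4 lands with bottom-row=1; cleared 0 line(s) (total 0); column heights now [0 0 0 2 4 3], max=4
Drop 3: O rot3 at col 3 lands with bottom-row=4; cleared 0 line(s) (total 0); column heights now [0 0 0 6 6 3], max=6
Drop 4: T rot0 at col 3 lands with bottom-row=6; cleared 0 line(s) (total 0); column heights now [0 0 0 7 8 7], max=8

Answer: ......
....#.
...###
...##.
...##.
....#.
....##
...###
...##.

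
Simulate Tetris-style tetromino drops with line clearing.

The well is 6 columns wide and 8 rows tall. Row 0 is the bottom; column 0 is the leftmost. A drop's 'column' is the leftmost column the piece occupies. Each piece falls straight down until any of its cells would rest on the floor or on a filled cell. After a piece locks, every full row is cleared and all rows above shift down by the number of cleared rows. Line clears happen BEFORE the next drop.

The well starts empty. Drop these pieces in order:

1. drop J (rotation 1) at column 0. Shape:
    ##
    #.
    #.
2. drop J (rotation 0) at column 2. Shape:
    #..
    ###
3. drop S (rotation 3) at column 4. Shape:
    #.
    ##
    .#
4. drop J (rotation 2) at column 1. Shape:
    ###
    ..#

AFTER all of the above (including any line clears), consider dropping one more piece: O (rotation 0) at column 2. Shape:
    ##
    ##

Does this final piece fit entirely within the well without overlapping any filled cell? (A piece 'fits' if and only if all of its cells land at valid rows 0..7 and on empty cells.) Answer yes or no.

Drop 1: J rot1 at col 0 lands with bottom-row=0; cleared 0 line(s) (total 0); column heights now [3 3 0 0 0 0], max=3
Drop 2: J rot0 at col 2 lands with bottom-row=0; cleared 0 line(s) (total 0); column heights now [3 3 2 1 1 0], max=3
Drop 3: S rot3 at col 4 lands with bottom-row=0; cleared 0 line(s) (total 0); column heights now [3 3 2 1 3 2], max=3
Drop 4: J rot2 at col 1 lands with bottom-row=2; cleared 0 line(s) (total 0); column heights now [3 4 4 4 3 2], max=4
Test piece O rot0 at col 2 (width 2): heights before test = [3 4 4 4 3 2]; fits = True

Answer: yes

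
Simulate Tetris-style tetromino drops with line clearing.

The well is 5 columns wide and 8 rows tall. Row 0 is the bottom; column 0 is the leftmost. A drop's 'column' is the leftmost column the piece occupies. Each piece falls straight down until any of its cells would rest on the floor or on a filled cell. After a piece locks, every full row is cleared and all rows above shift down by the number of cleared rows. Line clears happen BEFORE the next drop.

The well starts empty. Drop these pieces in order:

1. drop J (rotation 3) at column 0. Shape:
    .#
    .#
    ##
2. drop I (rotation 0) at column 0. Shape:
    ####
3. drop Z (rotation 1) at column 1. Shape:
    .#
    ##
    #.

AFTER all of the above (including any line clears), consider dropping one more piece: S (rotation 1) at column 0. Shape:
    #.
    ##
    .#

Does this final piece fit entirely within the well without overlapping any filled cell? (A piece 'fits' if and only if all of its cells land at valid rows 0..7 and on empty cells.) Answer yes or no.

Answer: no

Derivation:
Drop 1: J rot3 at col 0 lands with bottom-row=0; cleared 0 line(s) (total 0); column heights now [1 3 0 0 0], max=3
Drop 2: I rot0 at col 0 lands with bottom-row=3; cleared 0 line(s) (total 0); column heights now [4 4 4 4 0], max=4
Drop 3: Z rot1 at col 1 lands with bottom-row=4; cleared 0 line(s) (total 0); column heights now [4 6 7 4 0], max=7
Test piece S rot1 at col 0 (width 2): heights before test = [4 6 7 4 0]; fits = False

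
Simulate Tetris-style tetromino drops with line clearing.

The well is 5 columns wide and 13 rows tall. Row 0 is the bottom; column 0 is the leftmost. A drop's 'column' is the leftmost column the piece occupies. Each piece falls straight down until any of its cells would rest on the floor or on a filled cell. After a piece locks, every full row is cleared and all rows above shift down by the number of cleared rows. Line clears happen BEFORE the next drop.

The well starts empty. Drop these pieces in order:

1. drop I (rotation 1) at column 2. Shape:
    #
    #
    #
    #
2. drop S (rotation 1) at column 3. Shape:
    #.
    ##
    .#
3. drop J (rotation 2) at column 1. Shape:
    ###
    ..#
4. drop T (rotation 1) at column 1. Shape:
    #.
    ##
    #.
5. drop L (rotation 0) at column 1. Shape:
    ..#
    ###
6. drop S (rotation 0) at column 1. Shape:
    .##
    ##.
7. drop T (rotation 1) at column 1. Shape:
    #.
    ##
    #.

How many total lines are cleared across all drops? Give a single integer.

Answer: 0

Derivation:
Drop 1: I rot1 at col 2 lands with bottom-row=0; cleared 0 line(s) (total 0); column heights now [0 0 4 0 0], max=4
Drop 2: S rot1 at col 3 lands with bottom-row=0; cleared 0 line(s) (total 0); column heights now [0 0 4 3 2], max=4
Drop 3: J rot2 at col 1 lands with bottom-row=3; cleared 0 line(s) (total 0); column heights now [0 5 5 5 2], max=5
Drop 4: T rot1 at col 1 lands with bottom-row=5; cleared 0 line(s) (total 0); column heights now [0 8 7 5 2], max=8
Drop 5: L rot0 at col 1 lands with bottom-row=8; cleared 0 line(s) (total 0); column heights now [0 9 9 10 2], max=10
Drop 6: S rot0 at col 1 lands with bottom-row=9; cleared 0 line(s) (total 0); column heights now [0 10 11 11 2], max=11
Drop 7: T rot1 at col 1 lands with bottom-row=10; cleared 0 line(s) (total 0); column heights now [0 13 12 11 2], max=13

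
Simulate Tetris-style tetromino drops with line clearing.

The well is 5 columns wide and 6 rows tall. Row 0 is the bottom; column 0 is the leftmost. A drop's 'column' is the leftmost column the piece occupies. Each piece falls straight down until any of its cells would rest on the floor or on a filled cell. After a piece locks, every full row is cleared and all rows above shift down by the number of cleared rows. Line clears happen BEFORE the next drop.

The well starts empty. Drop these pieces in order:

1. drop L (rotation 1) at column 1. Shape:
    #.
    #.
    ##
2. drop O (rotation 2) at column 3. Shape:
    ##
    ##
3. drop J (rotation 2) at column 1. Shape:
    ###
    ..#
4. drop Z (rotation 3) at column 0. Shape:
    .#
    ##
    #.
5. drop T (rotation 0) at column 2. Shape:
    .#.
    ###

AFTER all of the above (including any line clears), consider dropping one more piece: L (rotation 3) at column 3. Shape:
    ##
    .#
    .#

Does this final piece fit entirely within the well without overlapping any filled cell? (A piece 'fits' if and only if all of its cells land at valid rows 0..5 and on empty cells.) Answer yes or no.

Answer: yes

Derivation:
Drop 1: L rot1 at col 1 lands with bottom-row=0; cleared 0 line(s) (total 0); column heights now [0 3 1 0 0], max=3
Drop 2: O rot2 at col 3 lands with bottom-row=0; cleared 0 line(s) (total 0); column heights now [0 3 1 2 2], max=3
Drop 3: J rot2 at col 1 lands with bottom-row=2; cleared 0 line(s) (total 0); column heights now [0 4 4 4 2], max=4
Drop 4: Z rot3 at col 0 lands with bottom-row=3; cleared 0 line(s) (total 0); column heights now [5 6 4 4 2], max=6
Drop 5: T rot0 at col 2 lands with bottom-row=4; cleared 1 line(s) (total 1); column heights now [4 5 4 5 2], max=5
Test piece L rot3 at col 3 (width 2): heights before test = [4 5 4 5 2]; fits = True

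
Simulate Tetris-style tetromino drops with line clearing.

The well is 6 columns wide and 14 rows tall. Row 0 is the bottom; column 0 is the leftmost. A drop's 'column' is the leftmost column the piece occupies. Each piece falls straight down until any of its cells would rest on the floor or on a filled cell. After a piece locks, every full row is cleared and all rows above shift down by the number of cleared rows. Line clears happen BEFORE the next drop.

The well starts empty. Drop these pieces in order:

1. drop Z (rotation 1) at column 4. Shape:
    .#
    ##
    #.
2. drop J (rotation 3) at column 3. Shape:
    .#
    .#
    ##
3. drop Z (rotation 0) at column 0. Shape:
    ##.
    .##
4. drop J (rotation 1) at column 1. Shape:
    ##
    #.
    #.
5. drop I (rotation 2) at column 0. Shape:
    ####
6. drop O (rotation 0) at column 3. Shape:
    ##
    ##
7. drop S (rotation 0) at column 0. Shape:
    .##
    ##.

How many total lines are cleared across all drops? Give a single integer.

Answer: 0

Derivation:
Drop 1: Z rot1 at col 4 lands with bottom-row=0; cleared 0 line(s) (total 0); column heights now [0 0 0 0 2 3], max=3
Drop 2: J rot3 at col 3 lands with bottom-row=2; cleared 0 line(s) (total 0); column heights now [0 0 0 3 5 3], max=5
Drop 3: Z rot0 at col 0 lands with bottom-row=0; cleared 0 line(s) (total 0); column heights now [2 2 1 3 5 3], max=5
Drop 4: J rot1 at col 1 lands with bottom-row=2; cleared 0 line(s) (total 0); column heights now [2 5 5 3 5 3], max=5
Drop 5: I rot2 at col 0 lands with bottom-row=5; cleared 0 line(s) (total 0); column heights now [6 6 6 6 5 3], max=6
Drop 6: O rot0 at col 3 lands with bottom-row=6; cleared 0 line(s) (total 0); column heights now [6 6 6 8 8 3], max=8
Drop 7: S rot0 at col 0 lands with bottom-row=6; cleared 0 line(s) (total 0); column heights now [7 8 8 8 8 3], max=8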